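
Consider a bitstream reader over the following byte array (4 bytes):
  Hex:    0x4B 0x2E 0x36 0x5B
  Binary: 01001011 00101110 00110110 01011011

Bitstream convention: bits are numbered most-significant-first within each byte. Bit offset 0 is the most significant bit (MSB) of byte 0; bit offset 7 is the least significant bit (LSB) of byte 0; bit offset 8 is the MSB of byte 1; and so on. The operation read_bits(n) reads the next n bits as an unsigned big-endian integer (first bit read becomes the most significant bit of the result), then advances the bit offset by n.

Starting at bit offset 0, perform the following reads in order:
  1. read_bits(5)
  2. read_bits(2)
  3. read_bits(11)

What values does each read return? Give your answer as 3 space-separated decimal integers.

Answer: 9 1 1208

Derivation:
Read 1: bits[0:5] width=5 -> value=9 (bin 01001); offset now 5 = byte 0 bit 5; 27 bits remain
Read 2: bits[5:7] width=2 -> value=1 (bin 01); offset now 7 = byte 0 bit 7; 25 bits remain
Read 3: bits[7:18] width=11 -> value=1208 (bin 10010111000); offset now 18 = byte 2 bit 2; 14 bits remain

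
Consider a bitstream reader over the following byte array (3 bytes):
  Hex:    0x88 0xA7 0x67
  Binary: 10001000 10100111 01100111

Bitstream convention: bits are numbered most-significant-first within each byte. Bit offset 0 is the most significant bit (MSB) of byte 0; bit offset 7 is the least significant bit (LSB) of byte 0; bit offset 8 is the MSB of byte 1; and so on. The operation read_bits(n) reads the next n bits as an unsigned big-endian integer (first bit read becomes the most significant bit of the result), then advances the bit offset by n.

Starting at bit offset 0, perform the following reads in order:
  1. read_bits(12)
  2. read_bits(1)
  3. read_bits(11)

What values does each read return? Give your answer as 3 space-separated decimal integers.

Read 1: bits[0:12] width=12 -> value=2186 (bin 100010001010); offset now 12 = byte 1 bit 4; 12 bits remain
Read 2: bits[12:13] width=1 -> value=0 (bin 0); offset now 13 = byte 1 bit 5; 11 bits remain
Read 3: bits[13:24] width=11 -> value=1895 (bin 11101100111); offset now 24 = byte 3 bit 0; 0 bits remain

Answer: 2186 0 1895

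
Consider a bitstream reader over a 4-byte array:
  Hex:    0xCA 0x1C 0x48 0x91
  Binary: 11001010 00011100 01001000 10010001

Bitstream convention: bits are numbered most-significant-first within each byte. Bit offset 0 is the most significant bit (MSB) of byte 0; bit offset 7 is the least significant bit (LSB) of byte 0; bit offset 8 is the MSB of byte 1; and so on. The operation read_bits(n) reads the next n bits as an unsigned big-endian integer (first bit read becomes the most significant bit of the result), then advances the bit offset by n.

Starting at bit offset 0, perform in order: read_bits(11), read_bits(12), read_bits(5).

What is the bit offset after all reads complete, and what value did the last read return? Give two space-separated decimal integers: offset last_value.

Read 1: bits[0:11] width=11 -> value=1616 (bin 11001010000); offset now 11 = byte 1 bit 3; 21 bits remain
Read 2: bits[11:23] width=12 -> value=3620 (bin 111000100100); offset now 23 = byte 2 bit 7; 9 bits remain
Read 3: bits[23:28] width=5 -> value=9 (bin 01001); offset now 28 = byte 3 bit 4; 4 bits remain

Answer: 28 9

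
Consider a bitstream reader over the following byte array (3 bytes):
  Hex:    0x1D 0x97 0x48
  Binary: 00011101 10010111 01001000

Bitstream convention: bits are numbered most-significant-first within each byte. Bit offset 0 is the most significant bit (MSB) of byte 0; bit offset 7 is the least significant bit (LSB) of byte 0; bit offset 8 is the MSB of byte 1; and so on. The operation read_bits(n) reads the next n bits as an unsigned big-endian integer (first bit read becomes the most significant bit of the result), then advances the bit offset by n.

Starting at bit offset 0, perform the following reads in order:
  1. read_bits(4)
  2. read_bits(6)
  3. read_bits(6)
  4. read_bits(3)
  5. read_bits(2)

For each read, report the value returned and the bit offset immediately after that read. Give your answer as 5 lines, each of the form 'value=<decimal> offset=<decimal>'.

Read 1: bits[0:4] width=4 -> value=1 (bin 0001); offset now 4 = byte 0 bit 4; 20 bits remain
Read 2: bits[4:10] width=6 -> value=54 (bin 110110); offset now 10 = byte 1 bit 2; 14 bits remain
Read 3: bits[10:16] width=6 -> value=23 (bin 010111); offset now 16 = byte 2 bit 0; 8 bits remain
Read 4: bits[16:19] width=3 -> value=2 (bin 010); offset now 19 = byte 2 bit 3; 5 bits remain
Read 5: bits[19:21] width=2 -> value=1 (bin 01); offset now 21 = byte 2 bit 5; 3 bits remain

Answer: value=1 offset=4
value=54 offset=10
value=23 offset=16
value=2 offset=19
value=1 offset=21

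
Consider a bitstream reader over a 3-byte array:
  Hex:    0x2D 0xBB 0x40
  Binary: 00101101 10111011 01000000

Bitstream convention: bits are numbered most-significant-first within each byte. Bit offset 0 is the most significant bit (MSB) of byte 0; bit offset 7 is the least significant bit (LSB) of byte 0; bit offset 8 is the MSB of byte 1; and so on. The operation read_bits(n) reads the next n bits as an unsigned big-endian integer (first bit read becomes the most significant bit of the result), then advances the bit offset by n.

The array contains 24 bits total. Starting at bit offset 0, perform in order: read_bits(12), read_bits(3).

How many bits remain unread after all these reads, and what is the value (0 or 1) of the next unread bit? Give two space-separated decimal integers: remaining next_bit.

Answer: 9 1

Derivation:
Read 1: bits[0:12] width=12 -> value=731 (bin 001011011011); offset now 12 = byte 1 bit 4; 12 bits remain
Read 2: bits[12:15] width=3 -> value=5 (bin 101); offset now 15 = byte 1 bit 7; 9 bits remain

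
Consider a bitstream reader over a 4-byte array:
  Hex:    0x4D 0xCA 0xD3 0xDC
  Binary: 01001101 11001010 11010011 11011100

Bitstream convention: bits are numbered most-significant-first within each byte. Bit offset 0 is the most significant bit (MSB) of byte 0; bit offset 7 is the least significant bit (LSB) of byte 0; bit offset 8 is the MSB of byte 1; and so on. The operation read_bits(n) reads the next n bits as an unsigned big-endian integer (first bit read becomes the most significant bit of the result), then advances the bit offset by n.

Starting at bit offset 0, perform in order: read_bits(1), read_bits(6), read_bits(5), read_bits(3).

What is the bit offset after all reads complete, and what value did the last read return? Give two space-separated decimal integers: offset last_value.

Read 1: bits[0:1] width=1 -> value=0 (bin 0); offset now 1 = byte 0 bit 1; 31 bits remain
Read 2: bits[1:7] width=6 -> value=38 (bin 100110); offset now 7 = byte 0 bit 7; 25 bits remain
Read 3: bits[7:12] width=5 -> value=28 (bin 11100); offset now 12 = byte 1 bit 4; 20 bits remain
Read 4: bits[12:15] width=3 -> value=5 (bin 101); offset now 15 = byte 1 bit 7; 17 bits remain

Answer: 15 5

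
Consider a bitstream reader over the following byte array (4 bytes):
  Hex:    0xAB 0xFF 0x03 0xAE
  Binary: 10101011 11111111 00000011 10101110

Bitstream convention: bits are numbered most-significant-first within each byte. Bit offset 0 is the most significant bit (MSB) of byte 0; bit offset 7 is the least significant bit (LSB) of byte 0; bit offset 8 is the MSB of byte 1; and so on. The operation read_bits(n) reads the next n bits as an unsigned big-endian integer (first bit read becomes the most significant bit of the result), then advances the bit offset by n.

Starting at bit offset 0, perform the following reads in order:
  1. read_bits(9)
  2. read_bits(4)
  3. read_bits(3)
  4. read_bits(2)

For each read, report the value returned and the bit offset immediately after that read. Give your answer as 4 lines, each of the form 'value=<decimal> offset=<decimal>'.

Answer: value=343 offset=9
value=15 offset=13
value=7 offset=16
value=0 offset=18

Derivation:
Read 1: bits[0:9] width=9 -> value=343 (bin 101010111); offset now 9 = byte 1 bit 1; 23 bits remain
Read 2: bits[9:13] width=4 -> value=15 (bin 1111); offset now 13 = byte 1 bit 5; 19 bits remain
Read 3: bits[13:16] width=3 -> value=7 (bin 111); offset now 16 = byte 2 bit 0; 16 bits remain
Read 4: bits[16:18] width=2 -> value=0 (bin 00); offset now 18 = byte 2 bit 2; 14 bits remain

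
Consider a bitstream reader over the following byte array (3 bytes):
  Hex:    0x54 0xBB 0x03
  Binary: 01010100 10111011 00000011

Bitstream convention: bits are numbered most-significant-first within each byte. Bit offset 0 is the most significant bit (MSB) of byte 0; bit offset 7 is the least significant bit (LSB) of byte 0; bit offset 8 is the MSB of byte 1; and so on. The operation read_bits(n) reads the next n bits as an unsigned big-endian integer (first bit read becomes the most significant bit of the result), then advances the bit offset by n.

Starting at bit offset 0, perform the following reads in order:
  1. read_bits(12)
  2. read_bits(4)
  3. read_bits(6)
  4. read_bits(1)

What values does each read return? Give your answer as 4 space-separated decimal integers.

Answer: 1355 11 0 1

Derivation:
Read 1: bits[0:12] width=12 -> value=1355 (bin 010101001011); offset now 12 = byte 1 bit 4; 12 bits remain
Read 2: bits[12:16] width=4 -> value=11 (bin 1011); offset now 16 = byte 2 bit 0; 8 bits remain
Read 3: bits[16:22] width=6 -> value=0 (bin 000000); offset now 22 = byte 2 bit 6; 2 bits remain
Read 4: bits[22:23] width=1 -> value=1 (bin 1); offset now 23 = byte 2 bit 7; 1 bits remain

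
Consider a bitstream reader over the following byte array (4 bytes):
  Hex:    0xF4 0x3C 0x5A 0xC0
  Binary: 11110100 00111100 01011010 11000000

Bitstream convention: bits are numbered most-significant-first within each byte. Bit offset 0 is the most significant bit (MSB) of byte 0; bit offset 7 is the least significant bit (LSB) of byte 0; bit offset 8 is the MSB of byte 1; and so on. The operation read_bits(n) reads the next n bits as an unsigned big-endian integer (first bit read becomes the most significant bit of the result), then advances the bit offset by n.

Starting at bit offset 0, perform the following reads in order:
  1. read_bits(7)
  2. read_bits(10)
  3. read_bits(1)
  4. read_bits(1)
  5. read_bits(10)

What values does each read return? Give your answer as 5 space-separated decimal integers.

Answer: 122 120 1 0 856

Derivation:
Read 1: bits[0:7] width=7 -> value=122 (bin 1111010); offset now 7 = byte 0 bit 7; 25 bits remain
Read 2: bits[7:17] width=10 -> value=120 (bin 0001111000); offset now 17 = byte 2 bit 1; 15 bits remain
Read 3: bits[17:18] width=1 -> value=1 (bin 1); offset now 18 = byte 2 bit 2; 14 bits remain
Read 4: bits[18:19] width=1 -> value=0 (bin 0); offset now 19 = byte 2 bit 3; 13 bits remain
Read 5: bits[19:29] width=10 -> value=856 (bin 1101011000); offset now 29 = byte 3 bit 5; 3 bits remain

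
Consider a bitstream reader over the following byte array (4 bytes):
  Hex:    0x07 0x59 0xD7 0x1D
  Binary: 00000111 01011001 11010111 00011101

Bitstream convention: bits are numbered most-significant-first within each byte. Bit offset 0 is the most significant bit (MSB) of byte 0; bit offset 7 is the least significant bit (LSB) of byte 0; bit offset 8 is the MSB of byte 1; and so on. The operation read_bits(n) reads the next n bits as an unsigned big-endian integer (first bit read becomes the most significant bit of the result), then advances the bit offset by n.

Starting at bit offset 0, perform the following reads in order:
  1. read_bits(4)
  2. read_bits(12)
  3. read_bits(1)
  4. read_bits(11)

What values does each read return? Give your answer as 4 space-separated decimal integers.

Answer: 0 1881 1 1393

Derivation:
Read 1: bits[0:4] width=4 -> value=0 (bin 0000); offset now 4 = byte 0 bit 4; 28 bits remain
Read 2: bits[4:16] width=12 -> value=1881 (bin 011101011001); offset now 16 = byte 2 bit 0; 16 bits remain
Read 3: bits[16:17] width=1 -> value=1 (bin 1); offset now 17 = byte 2 bit 1; 15 bits remain
Read 4: bits[17:28] width=11 -> value=1393 (bin 10101110001); offset now 28 = byte 3 bit 4; 4 bits remain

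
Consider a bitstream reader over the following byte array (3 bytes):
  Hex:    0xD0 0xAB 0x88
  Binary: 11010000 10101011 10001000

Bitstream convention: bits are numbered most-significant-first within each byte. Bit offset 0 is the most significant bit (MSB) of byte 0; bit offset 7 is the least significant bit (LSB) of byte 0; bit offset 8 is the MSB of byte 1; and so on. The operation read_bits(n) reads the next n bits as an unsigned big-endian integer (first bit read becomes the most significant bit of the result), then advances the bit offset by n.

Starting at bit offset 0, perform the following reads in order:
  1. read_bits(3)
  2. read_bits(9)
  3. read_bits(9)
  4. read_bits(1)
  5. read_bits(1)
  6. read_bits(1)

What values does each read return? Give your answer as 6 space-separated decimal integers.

Answer: 6 266 369 0 0 0

Derivation:
Read 1: bits[0:3] width=3 -> value=6 (bin 110); offset now 3 = byte 0 bit 3; 21 bits remain
Read 2: bits[3:12] width=9 -> value=266 (bin 100001010); offset now 12 = byte 1 bit 4; 12 bits remain
Read 3: bits[12:21] width=9 -> value=369 (bin 101110001); offset now 21 = byte 2 bit 5; 3 bits remain
Read 4: bits[21:22] width=1 -> value=0 (bin 0); offset now 22 = byte 2 bit 6; 2 bits remain
Read 5: bits[22:23] width=1 -> value=0 (bin 0); offset now 23 = byte 2 bit 7; 1 bits remain
Read 6: bits[23:24] width=1 -> value=0 (bin 0); offset now 24 = byte 3 bit 0; 0 bits remain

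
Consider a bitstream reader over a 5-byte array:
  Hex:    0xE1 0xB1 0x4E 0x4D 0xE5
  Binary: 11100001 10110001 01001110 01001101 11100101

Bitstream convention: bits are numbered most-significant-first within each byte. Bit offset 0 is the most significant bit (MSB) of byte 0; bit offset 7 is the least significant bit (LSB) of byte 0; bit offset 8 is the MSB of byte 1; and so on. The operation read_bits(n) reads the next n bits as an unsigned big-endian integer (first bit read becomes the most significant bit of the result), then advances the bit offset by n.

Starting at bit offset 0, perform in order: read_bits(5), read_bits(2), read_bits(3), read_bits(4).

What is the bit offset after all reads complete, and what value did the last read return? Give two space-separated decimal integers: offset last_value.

Answer: 14 12

Derivation:
Read 1: bits[0:5] width=5 -> value=28 (bin 11100); offset now 5 = byte 0 bit 5; 35 bits remain
Read 2: bits[5:7] width=2 -> value=0 (bin 00); offset now 7 = byte 0 bit 7; 33 bits remain
Read 3: bits[7:10] width=3 -> value=6 (bin 110); offset now 10 = byte 1 bit 2; 30 bits remain
Read 4: bits[10:14] width=4 -> value=12 (bin 1100); offset now 14 = byte 1 bit 6; 26 bits remain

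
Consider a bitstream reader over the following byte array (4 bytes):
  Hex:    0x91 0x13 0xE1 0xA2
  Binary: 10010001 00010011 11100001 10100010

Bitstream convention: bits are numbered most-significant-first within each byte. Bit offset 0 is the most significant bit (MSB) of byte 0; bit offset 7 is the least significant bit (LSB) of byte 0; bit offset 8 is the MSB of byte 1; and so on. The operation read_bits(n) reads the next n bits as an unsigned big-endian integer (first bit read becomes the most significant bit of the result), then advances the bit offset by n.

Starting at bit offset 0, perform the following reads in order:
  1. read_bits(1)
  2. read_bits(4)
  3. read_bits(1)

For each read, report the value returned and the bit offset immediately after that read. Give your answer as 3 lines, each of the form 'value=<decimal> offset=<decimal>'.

Answer: value=1 offset=1
value=2 offset=5
value=0 offset=6

Derivation:
Read 1: bits[0:1] width=1 -> value=1 (bin 1); offset now 1 = byte 0 bit 1; 31 bits remain
Read 2: bits[1:5] width=4 -> value=2 (bin 0010); offset now 5 = byte 0 bit 5; 27 bits remain
Read 3: bits[5:6] width=1 -> value=0 (bin 0); offset now 6 = byte 0 bit 6; 26 bits remain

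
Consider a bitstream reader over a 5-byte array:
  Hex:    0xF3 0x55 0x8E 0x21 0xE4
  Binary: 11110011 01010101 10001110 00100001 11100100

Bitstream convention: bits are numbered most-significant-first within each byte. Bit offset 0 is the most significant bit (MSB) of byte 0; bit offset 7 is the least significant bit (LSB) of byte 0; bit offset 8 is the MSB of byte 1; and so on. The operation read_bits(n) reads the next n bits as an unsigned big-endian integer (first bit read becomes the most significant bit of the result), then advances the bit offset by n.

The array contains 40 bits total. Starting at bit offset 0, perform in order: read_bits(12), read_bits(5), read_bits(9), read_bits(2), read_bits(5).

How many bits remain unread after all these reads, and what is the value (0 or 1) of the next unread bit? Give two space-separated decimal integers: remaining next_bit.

Read 1: bits[0:12] width=12 -> value=3893 (bin 111100110101); offset now 12 = byte 1 bit 4; 28 bits remain
Read 2: bits[12:17] width=5 -> value=11 (bin 01011); offset now 17 = byte 2 bit 1; 23 bits remain
Read 3: bits[17:26] width=9 -> value=56 (bin 000111000); offset now 26 = byte 3 bit 2; 14 bits remain
Read 4: bits[26:28] width=2 -> value=2 (bin 10); offset now 28 = byte 3 bit 4; 12 bits remain
Read 5: bits[28:33] width=5 -> value=3 (bin 00011); offset now 33 = byte 4 bit 1; 7 bits remain

Answer: 7 1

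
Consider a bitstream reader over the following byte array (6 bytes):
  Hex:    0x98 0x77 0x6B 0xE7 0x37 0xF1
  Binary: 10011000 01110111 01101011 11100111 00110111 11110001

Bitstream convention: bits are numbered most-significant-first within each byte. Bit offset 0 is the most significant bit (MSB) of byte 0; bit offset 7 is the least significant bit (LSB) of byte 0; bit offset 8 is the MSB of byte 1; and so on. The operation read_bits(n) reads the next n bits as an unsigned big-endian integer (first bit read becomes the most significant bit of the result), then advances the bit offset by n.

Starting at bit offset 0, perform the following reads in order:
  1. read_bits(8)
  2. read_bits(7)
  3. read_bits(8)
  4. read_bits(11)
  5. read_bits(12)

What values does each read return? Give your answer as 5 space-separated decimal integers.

Read 1: bits[0:8] width=8 -> value=152 (bin 10011000); offset now 8 = byte 1 bit 0; 40 bits remain
Read 2: bits[8:15] width=7 -> value=59 (bin 0111011); offset now 15 = byte 1 bit 7; 33 bits remain
Read 3: bits[15:23] width=8 -> value=181 (bin 10110101); offset now 23 = byte 2 bit 7; 25 bits remain
Read 4: bits[23:34] width=11 -> value=1948 (bin 11110011100); offset now 34 = byte 4 bit 2; 14 bits remain
Read 5: bits[34:46] width=12 -> value=3580 (bin 110111111100); offset now 46 = byte 5 bit 6; 2 bits remain

Answer: 152 59 181 1948 3580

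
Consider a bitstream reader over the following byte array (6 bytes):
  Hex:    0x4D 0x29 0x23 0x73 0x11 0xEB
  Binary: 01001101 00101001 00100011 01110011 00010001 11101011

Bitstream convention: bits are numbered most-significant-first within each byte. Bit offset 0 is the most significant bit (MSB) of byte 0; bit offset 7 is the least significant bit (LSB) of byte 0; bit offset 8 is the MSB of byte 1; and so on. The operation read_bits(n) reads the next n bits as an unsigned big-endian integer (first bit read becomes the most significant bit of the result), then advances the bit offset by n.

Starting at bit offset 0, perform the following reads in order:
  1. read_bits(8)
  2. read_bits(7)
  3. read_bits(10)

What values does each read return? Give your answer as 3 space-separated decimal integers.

Answer: 77 20 582

Derivation:
Read 1: bits[0:8] width=8 -> value=77 (bin 01001101); offset now 8 = byte 1 bit 0; 40 bits remain
Read 2: bits[8:15] width=7 -> value=20 (bin 0010100); offset now 15 = byte 1 bit 7; 33 bits remain
Read 3: bits[15:25] width=10 -> value=582 (bin 1001000110); offset now 25 = byte 3 bit 1; 23 bits remain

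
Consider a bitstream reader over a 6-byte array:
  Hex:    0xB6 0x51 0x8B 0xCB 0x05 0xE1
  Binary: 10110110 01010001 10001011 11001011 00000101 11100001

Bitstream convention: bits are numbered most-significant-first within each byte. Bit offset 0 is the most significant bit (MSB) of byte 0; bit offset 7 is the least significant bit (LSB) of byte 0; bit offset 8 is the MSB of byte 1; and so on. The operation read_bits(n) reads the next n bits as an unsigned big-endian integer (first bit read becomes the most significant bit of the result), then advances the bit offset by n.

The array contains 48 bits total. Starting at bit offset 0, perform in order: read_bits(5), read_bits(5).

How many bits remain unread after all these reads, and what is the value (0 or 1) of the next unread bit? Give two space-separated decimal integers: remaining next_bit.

Answer: 38 0

Derivation:
Read 1: bits[0:5] width=5 -> value=22 (bin 10110); offset now 5 = byte 0 bit 5; 43 bits remain
Read 2: bits[5:10] width=5 -> value=25 (bin 11001); offset now 10 = byte 1 bit 2; 38 bits remain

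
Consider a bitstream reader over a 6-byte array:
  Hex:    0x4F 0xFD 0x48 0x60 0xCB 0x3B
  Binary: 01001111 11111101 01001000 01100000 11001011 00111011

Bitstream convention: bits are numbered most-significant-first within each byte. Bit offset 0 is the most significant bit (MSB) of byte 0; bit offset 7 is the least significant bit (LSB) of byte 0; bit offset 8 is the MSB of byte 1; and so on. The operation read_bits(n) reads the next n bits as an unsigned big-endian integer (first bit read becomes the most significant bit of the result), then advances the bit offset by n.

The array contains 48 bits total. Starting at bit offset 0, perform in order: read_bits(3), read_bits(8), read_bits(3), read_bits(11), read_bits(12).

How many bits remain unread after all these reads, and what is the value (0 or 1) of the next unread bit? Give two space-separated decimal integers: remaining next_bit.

Answer: 11 0

Derivation:
Read 1: bits[0:3] width=3 -> value=2 (bin 010); offset now 3 = byte 0 bit 3; 45 bits remain
Read 2: bits[3:11] width=8 -> value=127 (bin 01111111); offset now 11 = byte 1 bit 3; 37 bits remain
Read 3: bits[11:14] width=3 -> value=7 (bin 111); offset now 14 = byte 1 bit 6; 34 bits remain
Read 4: bits[14:25] width=11 -> value=656 (bin 01010010000); offset now 25 = byte 3 bit 1; 23 bits remain
Read 5: bits[25:37] width=12 -> value=3097 (bin 110000011001); offset now 37 = byte 4 bit 5; 11 bits remain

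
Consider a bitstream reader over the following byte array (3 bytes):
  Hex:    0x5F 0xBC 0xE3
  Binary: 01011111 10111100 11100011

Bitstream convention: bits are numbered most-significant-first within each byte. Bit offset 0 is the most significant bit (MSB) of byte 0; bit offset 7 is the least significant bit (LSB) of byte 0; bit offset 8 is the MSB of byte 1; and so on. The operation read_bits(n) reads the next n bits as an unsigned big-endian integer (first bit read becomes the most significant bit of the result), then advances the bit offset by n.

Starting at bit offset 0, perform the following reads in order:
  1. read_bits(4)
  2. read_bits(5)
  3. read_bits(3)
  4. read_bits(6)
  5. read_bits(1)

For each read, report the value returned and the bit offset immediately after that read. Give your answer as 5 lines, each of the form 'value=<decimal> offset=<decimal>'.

Answer: value=5 offset=4
value=31 offset=9
value=3 offset=12
value=51 offset=18
value=1 offset=19

Derivation:
Read 1: bits[0:4] width=4 -> value=5 (bin 0101); offset now 4 = byte 0 bit 4; 20 bits remain
Read 2: bits[4:9] width=5 -> value=31 (bin 11111); offset now 9 = byte 1 bit 1; 15 bits remain
Read 3: bits[9:12] width=3 -> value=3 (bin 011); offset now 12 = byte 1 bit 4; 12 bits remain
Read 4: bits[12:18] width=6 -> value=51 (bin 110011); offset now 18 = byte 2 bit 2; 6 bits remain
Read 5: bits[18:19] width=1 -> value=1 (bin 1); offset now 19 = byte 2 bit 3; 5 bits remain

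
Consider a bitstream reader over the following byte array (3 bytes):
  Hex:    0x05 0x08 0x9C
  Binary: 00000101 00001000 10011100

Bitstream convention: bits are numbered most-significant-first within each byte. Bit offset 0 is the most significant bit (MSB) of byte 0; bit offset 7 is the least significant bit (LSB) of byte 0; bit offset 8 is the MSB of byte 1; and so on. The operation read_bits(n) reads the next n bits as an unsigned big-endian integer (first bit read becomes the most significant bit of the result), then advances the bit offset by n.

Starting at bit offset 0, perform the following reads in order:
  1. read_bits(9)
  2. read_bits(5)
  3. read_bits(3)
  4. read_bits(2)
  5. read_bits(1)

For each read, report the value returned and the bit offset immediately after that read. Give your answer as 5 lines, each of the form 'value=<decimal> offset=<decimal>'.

Read 1: bits[0:9] width=9 -> value=10 (bin 000001010); offset now 9 = byte 1 bit 1; 15 bits remain
Read 2: bits[9:14] width=5 -> value=2 (bin 00010); offset now 14 = byte 1 bit 6; 10 bits remain
Read 3: bits[14:17] width=3 -> value=1 (bin 001); offset now 17 = byte 2 bit 1; 7 bits remain
Read 4: bits[17:19] width=2 -> value=0 (bin 00); offset now 19 = byte 2 bit 3; 5 bits remain
Read 5: bits[19:20] width=1 -> value=1 (bin 1); offset now 20 = byte 2 bit 4; 4 bits remain

Answer: value=10 offset=9
value=2 offset=14
value=1 offset=17
value=0 offset=19
value=1 offset=20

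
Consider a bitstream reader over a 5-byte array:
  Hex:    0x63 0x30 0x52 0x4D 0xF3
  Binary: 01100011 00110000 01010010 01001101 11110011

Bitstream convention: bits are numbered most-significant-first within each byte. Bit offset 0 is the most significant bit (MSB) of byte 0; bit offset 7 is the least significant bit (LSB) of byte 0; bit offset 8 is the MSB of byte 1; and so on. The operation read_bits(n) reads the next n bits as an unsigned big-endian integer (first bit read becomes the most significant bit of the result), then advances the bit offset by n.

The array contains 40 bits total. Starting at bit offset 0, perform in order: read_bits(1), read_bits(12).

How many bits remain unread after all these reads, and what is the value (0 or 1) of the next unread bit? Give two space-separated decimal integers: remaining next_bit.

Answer: 27 0

Derivation:
Read 1: bits[0:1] width=1 -> value=0 (bin 0); offset now 1 = byte 0 bit 1; 39 bits remain
Read 2: bits[1:13] width=12 -> value=3174 (bin 110001100110); offset now 13 = byte 1 bit 5; 27 bits remain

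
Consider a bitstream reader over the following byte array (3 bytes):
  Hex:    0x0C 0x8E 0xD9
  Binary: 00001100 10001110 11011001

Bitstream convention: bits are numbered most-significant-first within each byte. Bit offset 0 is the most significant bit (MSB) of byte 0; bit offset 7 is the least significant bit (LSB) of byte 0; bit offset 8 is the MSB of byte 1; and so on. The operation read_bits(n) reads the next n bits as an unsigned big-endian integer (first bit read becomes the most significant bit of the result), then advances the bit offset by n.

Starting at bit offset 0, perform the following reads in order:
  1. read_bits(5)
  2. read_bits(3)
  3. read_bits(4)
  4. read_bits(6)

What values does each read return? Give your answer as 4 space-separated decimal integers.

Read 1: bits[0:5] width=5 -> value=1 (bin 00001); offset now 5 = byte 0 bit 5; 19 bits remain
Read 2: bits[5:8] width=3 -> value=4 (bin 100); offset now 8 = byte 1 bit 0; 16 bits remain
Read 3: bits[8:12] width=4 -> value=8 (bin 1000); offset now 12 = byte 1 bit 4; 12 bits remain
Read 4: bits[12:18] width=6 -> value=59 (bin 111011); offset now 18 = byte 2 bit 2; 6 bits remain

Answer: 1 4 8 59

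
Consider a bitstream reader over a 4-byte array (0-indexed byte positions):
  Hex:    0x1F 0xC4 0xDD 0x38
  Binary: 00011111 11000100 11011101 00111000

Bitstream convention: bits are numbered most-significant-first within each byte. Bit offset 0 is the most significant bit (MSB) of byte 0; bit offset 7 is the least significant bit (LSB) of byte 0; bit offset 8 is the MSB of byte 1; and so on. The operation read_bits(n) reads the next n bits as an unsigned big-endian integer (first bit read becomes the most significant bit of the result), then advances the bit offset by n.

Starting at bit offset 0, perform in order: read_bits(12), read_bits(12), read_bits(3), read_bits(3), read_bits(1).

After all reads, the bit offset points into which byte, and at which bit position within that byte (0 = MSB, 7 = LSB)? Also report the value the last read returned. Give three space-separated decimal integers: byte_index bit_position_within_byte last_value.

Read 1: bits[0:12] width=12 -> value=508 (bin 000111111100); offset now 12 = byte 1 bit 4; 20 bits remain
Read 2: bits[12:24] width=12 -> value=1245 (bin 010011011101); offset now 24 = byte 3 bit 0; 8 bits remain
Read 3: bits[24:27] width=3 -> value=1 (bin 001); offset now 27 = byte 3 bit 3; 5 bits remain
Read 4: bits[27:30] width=3 -> value=6 (bin 110); offset now 30 = byte 3 bit 6; 2 bits remain
Read 5: bits[30:31] width=1 -> value=0 (bin 0); offset now 31 = byte 3 bit 7; 1 bits remain

Answer: 3 7 0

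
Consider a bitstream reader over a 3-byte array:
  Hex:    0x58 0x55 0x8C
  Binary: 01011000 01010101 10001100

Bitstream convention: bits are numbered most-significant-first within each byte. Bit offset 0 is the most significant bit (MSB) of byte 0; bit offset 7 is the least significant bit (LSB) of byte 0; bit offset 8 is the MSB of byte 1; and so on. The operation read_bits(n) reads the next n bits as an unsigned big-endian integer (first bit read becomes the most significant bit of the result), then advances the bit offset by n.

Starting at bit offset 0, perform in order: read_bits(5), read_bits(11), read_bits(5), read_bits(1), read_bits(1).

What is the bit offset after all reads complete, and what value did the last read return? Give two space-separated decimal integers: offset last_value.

Answer: 23 0

Derivation:
Read 1: bits[0:5] width=5 -> value=11 (bin 01011); offset now 5 = byte 0 bit 5; 19 bits remain
Read 2: bits[5:16] width=11 -> value=85 (bin 00001010101); offset now 16 = byte 2 bit 0; 8 bits remain
Read 3: bits[16:21] width=5 -> value=17 (bin 10001); offset now 21 = byte 2 bit 5; 3 bits remain
Read 4: bits[21:22] width=1 -> value=1 (bin 1); offset now 22 = byte 2 bit 6; 2 bits remain
Read 5: bits[22:23] width=1 -> value=0 (bin 0); offset now 23 = byte 2 bit 7; 1 bits remain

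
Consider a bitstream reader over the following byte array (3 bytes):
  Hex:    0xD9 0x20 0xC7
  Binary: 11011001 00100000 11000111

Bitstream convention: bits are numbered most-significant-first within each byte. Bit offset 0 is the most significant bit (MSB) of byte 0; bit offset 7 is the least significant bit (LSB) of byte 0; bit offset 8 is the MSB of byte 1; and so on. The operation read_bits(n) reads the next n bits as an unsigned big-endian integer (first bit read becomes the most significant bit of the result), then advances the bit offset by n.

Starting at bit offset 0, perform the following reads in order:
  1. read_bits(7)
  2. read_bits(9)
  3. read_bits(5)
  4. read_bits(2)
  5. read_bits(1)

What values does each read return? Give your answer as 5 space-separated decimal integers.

Read 1: bits[0:7] width=7 -> value=108 (bin 1101100); offset now 7 = byte 0 bit 7; 17 bits remain
Read 2: bits[7:16] width=9 -> value=288 (bin 100100000); offset now 16 = byte 2 bit 0; 8 bits remain
Read 3: bits[16:21] width=5 -> value=24 (bin 11000); offset now 21 = byte 2 bit 5; 3 bits remain
Read 4: bits[21:23] width=2 -> value=3 (bin 11); offset now 23 = byte 2 bit 7; 1 bits remain
Read 5: bits[23:24] width=1 -> value=1 (bin 1); offset now 24 = byte 3 bit 0; 0 bits remain

Answer: 108 288 24 3 1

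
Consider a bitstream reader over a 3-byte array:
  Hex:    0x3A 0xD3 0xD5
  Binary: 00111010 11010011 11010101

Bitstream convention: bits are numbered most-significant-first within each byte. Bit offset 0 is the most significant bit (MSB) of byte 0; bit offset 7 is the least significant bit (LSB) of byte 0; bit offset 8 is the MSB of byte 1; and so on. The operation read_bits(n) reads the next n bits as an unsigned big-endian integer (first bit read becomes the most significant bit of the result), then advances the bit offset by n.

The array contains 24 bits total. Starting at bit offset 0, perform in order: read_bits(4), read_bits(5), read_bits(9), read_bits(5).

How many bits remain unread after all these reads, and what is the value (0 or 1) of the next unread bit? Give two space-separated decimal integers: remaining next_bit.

Answer: 1 1

Derivation:
Read 1: bits[0:4] width=4 -> value=3 (bin 0011); offset now 4 = byte 0 bit 4; 20 bits remain
Read 2: bits[4:9] width=5 -> value=21 (bin 10101); offset now 9 = byte 1 bit 1; 15 bits remain
Read 3: bits[9:18] width=9 -> value=335 (bin 101001111); offset now 18 = byte 2 bit 2; 6 bits remain
Read 4: bits[18:23] width=5 -> value=10 (bin 01010); offset now 23 = byte 2 bit 7; 1 bits remain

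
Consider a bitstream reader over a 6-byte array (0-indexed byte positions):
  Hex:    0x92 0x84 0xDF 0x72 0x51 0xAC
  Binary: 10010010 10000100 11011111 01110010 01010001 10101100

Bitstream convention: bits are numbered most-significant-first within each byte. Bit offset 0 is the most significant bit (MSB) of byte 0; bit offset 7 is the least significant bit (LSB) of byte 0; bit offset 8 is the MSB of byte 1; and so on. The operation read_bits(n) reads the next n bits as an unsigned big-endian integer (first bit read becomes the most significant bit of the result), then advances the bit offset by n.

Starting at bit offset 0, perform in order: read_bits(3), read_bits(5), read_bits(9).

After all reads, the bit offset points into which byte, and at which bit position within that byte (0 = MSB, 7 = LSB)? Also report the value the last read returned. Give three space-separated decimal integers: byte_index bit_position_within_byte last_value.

Read 1: bits[0:3] width=3 -> value=4 (bin 100); offset now 3 = byte 0 bit 3; 45 bits remain
Read 2: bits[3:8] width=5 -> value=18 (bin 10010); offset now 8 = byte 1 bit 0; 40 bits remain
Read 3: bits[8:17] width=9 -> value=265 (bin 100001001); offset now 17 = byte 2 bit 1; 31 bits remain

Answer: 2 1 265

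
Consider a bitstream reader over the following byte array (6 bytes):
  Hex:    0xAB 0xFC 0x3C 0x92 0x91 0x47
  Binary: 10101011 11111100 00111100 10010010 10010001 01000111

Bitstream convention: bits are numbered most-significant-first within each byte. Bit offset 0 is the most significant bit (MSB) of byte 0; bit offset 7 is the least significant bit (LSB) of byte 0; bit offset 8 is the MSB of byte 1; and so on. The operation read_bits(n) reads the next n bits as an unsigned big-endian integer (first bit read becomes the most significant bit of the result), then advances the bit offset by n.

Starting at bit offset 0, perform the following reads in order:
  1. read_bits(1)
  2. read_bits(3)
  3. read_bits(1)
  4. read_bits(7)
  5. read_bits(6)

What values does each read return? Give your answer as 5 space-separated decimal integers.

Answer: 1 2 1 63 48

Derivation:
Read 1: bits[0:1] width=1 -> value=1 (bin 1); offset now 1 = byte 0 bit 1; 47 bits remain
Read 2: bits[1:4] width=3 -> value=2 (bin 010); offset now 4 = byte 0 bit 4; 44 bits remain
Read 3: bits[4:5] width=1 -> value=1 (bin 1); offset now 5 = byte 0 bit 5; 43 bits remain
Read 4: bits[5:12] width=7 -> value=63 (bin 0111111); offset now 12 = byte 1 bit 4; 36 bits remain
Read 5: bits[12:18] width=6 -> value=48 (bin 110000); offset now 18 = byte 2 bit 2; 30 bits remain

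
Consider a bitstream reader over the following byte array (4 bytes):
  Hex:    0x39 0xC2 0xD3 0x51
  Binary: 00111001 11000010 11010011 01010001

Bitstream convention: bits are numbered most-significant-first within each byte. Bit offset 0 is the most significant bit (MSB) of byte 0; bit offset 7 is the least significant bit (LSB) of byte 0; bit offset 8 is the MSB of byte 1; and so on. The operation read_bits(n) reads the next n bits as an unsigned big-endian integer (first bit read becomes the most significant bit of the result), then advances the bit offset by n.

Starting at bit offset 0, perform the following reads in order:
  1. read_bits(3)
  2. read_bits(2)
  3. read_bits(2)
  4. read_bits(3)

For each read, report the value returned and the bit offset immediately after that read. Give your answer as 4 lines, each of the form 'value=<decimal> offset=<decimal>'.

Read 1: bits[0:3] width=3 -> value=1 (bin 001); offset now 3 = byte 0 bit 3; 29 bits remain
Read 2: bits[3:5] width=2 -> value=3 (bin 11); offset now 5 = byte 0 bit 5; 27 bits remain
Read 3: bits[5:7] width=2 -> value=0 (bin 00); offset now 7 = byte 0 bit 7; 25 bits remain
Read 4: bits[7:10] width=3 -> value=7 (bin 111); offset now 10 = byte 1 bit 2; 22 bits remain

Answer: value=1 offset=3
value=3 offset=5
value=0 offset=7
value=7 offset=10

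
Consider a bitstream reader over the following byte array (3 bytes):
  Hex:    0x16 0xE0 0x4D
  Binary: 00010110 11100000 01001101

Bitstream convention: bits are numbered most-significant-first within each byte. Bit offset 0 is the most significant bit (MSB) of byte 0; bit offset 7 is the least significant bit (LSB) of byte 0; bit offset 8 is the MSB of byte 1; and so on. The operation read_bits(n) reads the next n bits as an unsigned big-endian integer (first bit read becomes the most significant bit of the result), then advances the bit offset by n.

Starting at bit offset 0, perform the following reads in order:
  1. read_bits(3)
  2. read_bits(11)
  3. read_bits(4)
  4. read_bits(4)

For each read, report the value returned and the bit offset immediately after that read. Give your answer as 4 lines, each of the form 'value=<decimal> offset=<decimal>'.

Answer: value=0 offset=3
value=1464 offset=14
value=1 offset=18
value=3 offset=22

Derivation:
Read 1: bits[0:3] width=3 -> value=0 (bin 000); offset now 3 = byte 0 bit 3; 21 bits remain
Read 2: bits[3:14] width=11 -> value=1464 (bin 10110111000); offset now 14 = byte 1 bit 6; 10 bits remain
Read 3: bits[14:18] width=4 -> value=1 (bin 0001); offset now 18 = byte 2 bit 2; 6 bits remain
Read 4: bits[18:22] width=4 -> value=3 (bin 0011); offset now 22 = byte 2 bit 6; 2 bits remain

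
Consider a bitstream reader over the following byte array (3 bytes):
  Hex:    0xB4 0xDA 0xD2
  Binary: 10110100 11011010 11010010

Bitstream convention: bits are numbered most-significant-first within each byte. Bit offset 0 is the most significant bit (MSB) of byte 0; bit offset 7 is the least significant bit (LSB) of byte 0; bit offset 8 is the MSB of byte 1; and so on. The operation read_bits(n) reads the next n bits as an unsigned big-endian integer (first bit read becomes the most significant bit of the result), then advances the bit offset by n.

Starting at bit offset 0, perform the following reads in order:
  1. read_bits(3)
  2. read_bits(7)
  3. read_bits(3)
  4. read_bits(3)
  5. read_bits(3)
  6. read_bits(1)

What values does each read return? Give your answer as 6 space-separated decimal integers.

Answer: 5 83 3 2 6 1

Derivation:
Read 1: bits[0:3] width=3 -> value=5 (bin 101); offset now 3 = byte 0 bit 3; 21 bits remain
Read 2: bits[3:10] width=7 -> value=83 (bin 1010011); offset now 10 = byte 1 bit 2; 14 bits remain
Read 3: bits[10:13] width=3 -> value=3 (bin 011); offset now 13 = byte 1 bit 5; 11 bits remain
Read 4: bits[13:16] width=3 -> value=2 (bin 010); offset now 16 = byte 2 bit 0; 8 bits remain
Read 5: bits[16:19] width=3 -> value=6 (bin 110); offset now 19 = byte 2 bit 3; 5 bits remain
Read 6: bits[19:20] width=1 -> value=1 (bin 1); offset now 20 = byte 2 bit 4; 4 bits remain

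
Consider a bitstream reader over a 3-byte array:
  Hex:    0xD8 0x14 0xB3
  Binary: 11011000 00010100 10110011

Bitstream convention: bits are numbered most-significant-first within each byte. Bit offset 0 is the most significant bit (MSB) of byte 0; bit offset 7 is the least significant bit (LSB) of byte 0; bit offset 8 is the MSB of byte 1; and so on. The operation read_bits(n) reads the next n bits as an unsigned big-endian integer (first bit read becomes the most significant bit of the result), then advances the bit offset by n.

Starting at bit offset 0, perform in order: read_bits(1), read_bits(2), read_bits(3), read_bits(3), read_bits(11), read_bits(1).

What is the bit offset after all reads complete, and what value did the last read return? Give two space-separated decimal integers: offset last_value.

Read 1: bits[0:1] width=1 -> value=1 (bin 1); offset now 1 = byte 0 bit 1; 23 bits remain
Read 2: bits[1:3] width=2 -> value=2 (bin 10); offset now 3 = byte 0 bit 3; 21 bits remain
Read 3: bits[3:6] width=3 -> value=6 (bin 110); offset now 6 = byte 0 bit 6; 18 bits remain
Read 4: bits[6:9] width=3 -> value=0 (bin 000); offset now 9 = byte 1 bit 1; 15 bits remain
Read 5: bits[9:20] width=11 -> value=331 (bin 00101001011); offset now 20 = byte 2 bit 4; 4 bits remain
Read 6: bits[20:21] width=1 -> value=0 (bin 0); offset now 21 = byte 2 bit 5; 3 bits remain

Answer: 21 0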